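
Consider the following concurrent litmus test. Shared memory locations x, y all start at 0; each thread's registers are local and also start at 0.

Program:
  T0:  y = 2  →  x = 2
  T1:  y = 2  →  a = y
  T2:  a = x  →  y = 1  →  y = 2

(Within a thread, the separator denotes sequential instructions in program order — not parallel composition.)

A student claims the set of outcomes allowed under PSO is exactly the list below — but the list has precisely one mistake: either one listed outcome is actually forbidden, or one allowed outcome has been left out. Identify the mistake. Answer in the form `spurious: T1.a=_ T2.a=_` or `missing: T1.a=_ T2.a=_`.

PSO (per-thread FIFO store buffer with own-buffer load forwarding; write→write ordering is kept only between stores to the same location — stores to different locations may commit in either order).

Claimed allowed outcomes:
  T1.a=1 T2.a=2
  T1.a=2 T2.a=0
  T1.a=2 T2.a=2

missing: T1.a=1 T2.a=0

outcome vector order: (T1.a,T2.a)
[PSO] allowed = {10 12 20 22}
PSO∖claimed = {10}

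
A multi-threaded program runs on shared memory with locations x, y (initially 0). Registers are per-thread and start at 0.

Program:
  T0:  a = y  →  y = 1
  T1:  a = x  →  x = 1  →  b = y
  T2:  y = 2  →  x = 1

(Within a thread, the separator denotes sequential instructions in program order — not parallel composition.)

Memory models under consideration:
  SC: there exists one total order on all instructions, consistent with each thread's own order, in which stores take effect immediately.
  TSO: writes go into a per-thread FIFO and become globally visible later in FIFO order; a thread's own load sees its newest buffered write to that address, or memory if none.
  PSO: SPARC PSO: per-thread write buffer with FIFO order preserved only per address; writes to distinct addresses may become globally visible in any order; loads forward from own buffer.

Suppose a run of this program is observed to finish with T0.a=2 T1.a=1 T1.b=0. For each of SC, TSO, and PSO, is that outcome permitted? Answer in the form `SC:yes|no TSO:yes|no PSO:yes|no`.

outcome vector order: (T0.a,T1.a,T1.b)
SC (10): 0/0/0 0/0/1 0/0/2 0/1/1 0/1/2 2/0/0 2/0/1 2/0/2 2/1/1 2/1/2
TSO (10): 0/0/0 0/0/1 0/0/2 0/1/1 0/1/2 2/0/0 2/0/1 2/0/2 2/1/1 2/1/2
PSO (12): 0/0/0 0/0/1 0/0/2 0/1/0 0/1/1 0/1/2 2/0/0 2/0/1 2/0/2 2/1/0 2/1/1 2/1/2
target 2/1/0 ∈ {PSO}

SC:no TSO:no PSO:yes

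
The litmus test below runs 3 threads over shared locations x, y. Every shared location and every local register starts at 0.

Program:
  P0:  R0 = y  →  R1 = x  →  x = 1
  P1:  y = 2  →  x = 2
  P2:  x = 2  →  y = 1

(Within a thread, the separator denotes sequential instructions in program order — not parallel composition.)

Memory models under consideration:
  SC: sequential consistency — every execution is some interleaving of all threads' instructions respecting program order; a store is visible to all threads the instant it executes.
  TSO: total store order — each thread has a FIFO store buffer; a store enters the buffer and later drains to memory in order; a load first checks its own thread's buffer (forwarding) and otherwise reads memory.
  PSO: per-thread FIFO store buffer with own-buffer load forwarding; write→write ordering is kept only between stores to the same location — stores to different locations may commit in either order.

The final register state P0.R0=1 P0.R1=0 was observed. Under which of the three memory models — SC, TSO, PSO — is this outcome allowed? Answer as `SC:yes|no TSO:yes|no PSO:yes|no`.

SC:no TSO:no PSO:yes

outcome vector order: (P0.R0,P0.R1)
[SC] allowed = {<0 0> <0 2> <1 2> <2 0> <2 2>}
[TSO] allowed = {<0 0> <0 2> <1 2> <2 0> <2 2>}
[PSO] allowed = {<0 0> <0 2> <1 0> <1 2> <2 0> <2 2>}
target <1 0> ∈ {PSO}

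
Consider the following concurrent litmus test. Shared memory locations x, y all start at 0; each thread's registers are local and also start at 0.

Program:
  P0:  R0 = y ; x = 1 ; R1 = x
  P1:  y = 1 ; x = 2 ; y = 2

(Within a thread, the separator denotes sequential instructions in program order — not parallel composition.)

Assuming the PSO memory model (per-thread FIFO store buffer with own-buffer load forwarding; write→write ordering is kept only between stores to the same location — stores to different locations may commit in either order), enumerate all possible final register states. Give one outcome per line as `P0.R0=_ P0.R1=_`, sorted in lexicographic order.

outcome vector order: (P0.R0,P0.R1)
|PSO outcomes| = 6

P0.R0=0 P0.R1=1
P0.R0=0 P0.R1=2
P0.R0=1 P0.R1=1
P0.R0=1 P0.R1=2
P0.R0=2 P0.R1=1
P0.R0=2 P0.R1=2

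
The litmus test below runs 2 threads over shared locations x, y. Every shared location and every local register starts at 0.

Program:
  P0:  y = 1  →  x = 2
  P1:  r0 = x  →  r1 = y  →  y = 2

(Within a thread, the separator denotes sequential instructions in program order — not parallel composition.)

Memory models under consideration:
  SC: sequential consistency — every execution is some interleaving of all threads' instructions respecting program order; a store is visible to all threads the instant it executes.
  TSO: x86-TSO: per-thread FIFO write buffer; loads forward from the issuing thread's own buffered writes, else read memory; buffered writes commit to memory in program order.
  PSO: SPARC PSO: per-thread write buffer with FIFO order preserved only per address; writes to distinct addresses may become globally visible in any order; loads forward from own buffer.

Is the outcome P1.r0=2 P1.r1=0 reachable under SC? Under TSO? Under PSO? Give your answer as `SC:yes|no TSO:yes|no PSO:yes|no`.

SC:no TSO:no PSO:yes

outcome vector order: (P1.r0,P1.r1)
under SC → <0 0> <0 1> <2 1>
under TSO → <0 0> <0 1> <2 1>
under PSO → <0 0> <0 1> <2 0> <2 1>
target <2 0> ∈ {PSO}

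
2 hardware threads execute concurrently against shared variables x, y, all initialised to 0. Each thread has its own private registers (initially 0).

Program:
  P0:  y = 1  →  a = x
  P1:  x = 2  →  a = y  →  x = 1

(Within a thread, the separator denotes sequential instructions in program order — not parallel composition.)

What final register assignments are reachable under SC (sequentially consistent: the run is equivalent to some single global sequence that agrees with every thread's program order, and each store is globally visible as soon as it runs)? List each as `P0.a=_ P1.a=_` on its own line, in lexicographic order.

P0.a=0 P1.a=1
P0.a=1 P1.a=0
P0.a=1 P1.a=1
P0.a=2 P1.a=0
P0.a=2 P1.a=1

outcome vector order: (P0.a,P1.a)
|SC outcomes| = 5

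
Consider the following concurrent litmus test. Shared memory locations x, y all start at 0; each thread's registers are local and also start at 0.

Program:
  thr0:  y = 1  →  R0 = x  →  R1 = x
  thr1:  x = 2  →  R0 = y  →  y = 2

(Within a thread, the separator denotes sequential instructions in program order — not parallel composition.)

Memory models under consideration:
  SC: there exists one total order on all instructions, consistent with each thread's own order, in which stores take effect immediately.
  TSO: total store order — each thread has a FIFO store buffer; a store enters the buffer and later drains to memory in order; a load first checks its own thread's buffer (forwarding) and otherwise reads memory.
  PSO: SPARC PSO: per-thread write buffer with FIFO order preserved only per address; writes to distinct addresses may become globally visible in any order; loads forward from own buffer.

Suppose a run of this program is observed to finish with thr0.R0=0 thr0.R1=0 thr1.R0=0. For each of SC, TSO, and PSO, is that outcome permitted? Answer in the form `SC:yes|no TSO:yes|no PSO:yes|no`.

outcome vector order: (thr0.R0,thr0.R1,thr1.R0)
SC: 4 outcomes — {001; 021; 220; 221}
TSO: 6 outcomes — {000; 001; 020; 021; 220; 221}
PSO: 6 outcomes — {000; 001; 020; 021; 220; 221}
target 000 ∈ {TSO,PSO}

SC:no TSO:yes PSO:yes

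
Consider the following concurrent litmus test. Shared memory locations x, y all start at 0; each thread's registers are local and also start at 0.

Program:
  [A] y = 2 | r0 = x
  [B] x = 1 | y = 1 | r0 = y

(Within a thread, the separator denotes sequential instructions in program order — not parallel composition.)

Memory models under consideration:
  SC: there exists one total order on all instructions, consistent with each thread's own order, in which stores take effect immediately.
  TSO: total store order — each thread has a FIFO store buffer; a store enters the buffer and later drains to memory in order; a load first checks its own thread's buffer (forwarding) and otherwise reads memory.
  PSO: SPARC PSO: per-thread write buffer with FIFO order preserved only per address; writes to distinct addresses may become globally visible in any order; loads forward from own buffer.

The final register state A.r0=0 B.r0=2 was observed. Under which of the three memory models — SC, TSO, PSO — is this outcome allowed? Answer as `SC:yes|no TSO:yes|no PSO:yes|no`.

outcome vector order: (A.r0,B.r0)
SC: 3 outcomes — {0/1; 1/1; 1/2}
TSO: 4 outcomes — {0/1; 0/2; 1/1; 1/2}
PSO: 4 outcomes — {0/1; 0/2; 1/1; 1/2}
target 0/2 ∈ {TSO,PSO}

SC:no TSO:yes PSO:yes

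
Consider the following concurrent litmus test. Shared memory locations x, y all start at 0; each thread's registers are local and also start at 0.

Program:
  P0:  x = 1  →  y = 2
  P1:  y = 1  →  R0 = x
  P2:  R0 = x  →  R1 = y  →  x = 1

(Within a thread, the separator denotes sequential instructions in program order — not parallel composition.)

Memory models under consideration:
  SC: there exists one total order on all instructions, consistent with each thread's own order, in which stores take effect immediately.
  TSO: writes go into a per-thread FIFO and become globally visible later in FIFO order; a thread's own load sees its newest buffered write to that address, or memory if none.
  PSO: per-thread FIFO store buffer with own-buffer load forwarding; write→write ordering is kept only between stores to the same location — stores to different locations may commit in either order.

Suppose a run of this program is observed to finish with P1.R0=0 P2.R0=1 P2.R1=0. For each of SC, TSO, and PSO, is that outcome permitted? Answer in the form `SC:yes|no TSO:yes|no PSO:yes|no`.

SC:no TSO:yes PSO:yes

outcome vector order: (P1.R0,P2.R0,P2.R1)
under SC → 000, 001, 002, 011, 012, 100, 101, 102, 110, 111, 112
under TSO → 000, 001, 002, 010, 011, 012, 100, 101, 102, 110, 111, 112
under PSO → 000, 001, 002, 010, 011, 012, 100, 101, 102, 110, 111, 112
target 010 ∈ {TSO,PSO}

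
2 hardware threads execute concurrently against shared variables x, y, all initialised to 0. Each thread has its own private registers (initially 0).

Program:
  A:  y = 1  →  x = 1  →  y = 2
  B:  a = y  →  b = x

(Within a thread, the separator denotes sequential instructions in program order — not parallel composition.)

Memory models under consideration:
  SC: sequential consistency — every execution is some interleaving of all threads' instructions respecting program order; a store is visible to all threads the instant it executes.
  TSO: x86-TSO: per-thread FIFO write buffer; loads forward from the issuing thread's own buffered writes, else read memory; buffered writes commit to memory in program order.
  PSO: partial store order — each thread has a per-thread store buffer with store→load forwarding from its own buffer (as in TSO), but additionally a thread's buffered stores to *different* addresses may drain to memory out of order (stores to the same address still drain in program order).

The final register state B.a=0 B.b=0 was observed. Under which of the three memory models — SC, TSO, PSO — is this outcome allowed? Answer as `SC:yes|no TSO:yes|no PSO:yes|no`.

SC:yes TSO:yes PSO:yes

outcome vector order: (B.a,B.b)
SC: 5 outcomes — {00 01 10 11 21}
TSO: 5 outcomes — {00 01 10 11 21}
PSO: 6 outcomes — {00 01 10 11 20 21}
target 00 ∈ {SC,TSO,PSO}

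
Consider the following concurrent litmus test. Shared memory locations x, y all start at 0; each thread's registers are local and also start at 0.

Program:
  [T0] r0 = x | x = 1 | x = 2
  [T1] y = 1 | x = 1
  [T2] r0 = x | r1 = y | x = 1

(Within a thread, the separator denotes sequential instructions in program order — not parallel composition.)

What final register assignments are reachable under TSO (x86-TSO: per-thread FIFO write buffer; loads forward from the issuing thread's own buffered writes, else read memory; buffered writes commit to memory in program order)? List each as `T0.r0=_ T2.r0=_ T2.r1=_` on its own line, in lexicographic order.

T0.r0=0 T2.r0=0 T2.r1=0
T0.r0=0 T2.r0=0 T2.r1=1
T0.r0=0 T2.r0=1 T2.r1=0
T0.r0=0 T2.r0=1 T2.r1=1
T0.r0=0 T2.r0=2 T2.r1=0
T0.r0=0 T2.r0=2 T2.r1=1
T0.r0=1 T2.r0=0 T2.r1=0
T0.r0=1 T2.r0=0 T2.r1=1
T0.r0=1 T2.r0=1 T2.r1=1
T0.r0=1 T2.r0=2 T2.r1=1

outcome vector order: (T0.r0,T2.r0,T2.r1)
|TSO outcomes| = 10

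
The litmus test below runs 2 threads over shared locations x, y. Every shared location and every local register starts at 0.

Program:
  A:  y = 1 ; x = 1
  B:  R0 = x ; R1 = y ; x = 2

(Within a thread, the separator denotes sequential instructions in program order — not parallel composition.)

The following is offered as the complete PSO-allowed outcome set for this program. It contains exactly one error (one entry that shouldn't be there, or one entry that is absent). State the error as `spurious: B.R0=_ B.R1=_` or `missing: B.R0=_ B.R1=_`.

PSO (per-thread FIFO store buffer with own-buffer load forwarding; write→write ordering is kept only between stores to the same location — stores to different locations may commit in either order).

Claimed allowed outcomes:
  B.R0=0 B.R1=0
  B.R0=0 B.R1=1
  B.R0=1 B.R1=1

outcome vector order: (B.R0,B.R1)
PSO: 4 outcomes — {0/0 0/1 1/0 1/1}
PSO∖claimed = {1/0}

missing: B.R0=1 B.R1=0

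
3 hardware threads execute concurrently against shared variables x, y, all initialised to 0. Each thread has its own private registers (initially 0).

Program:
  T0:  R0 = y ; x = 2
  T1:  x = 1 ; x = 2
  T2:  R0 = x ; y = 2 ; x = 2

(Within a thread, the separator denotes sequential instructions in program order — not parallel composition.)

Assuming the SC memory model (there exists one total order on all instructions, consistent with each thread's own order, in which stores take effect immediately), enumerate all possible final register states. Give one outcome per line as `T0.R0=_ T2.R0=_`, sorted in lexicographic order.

outcome vector order: (T0.R0,T2.R0)
|SC outcomes| = 6

T0.R0=0 T2.R0=0
T0.R0=0 T2.R0=1
T0.R0=0 T2.R0=2
T0.R0=2 T2.R0=0
T0.R0=2 T2.R0=1
T0.R0=2 T2.R0=2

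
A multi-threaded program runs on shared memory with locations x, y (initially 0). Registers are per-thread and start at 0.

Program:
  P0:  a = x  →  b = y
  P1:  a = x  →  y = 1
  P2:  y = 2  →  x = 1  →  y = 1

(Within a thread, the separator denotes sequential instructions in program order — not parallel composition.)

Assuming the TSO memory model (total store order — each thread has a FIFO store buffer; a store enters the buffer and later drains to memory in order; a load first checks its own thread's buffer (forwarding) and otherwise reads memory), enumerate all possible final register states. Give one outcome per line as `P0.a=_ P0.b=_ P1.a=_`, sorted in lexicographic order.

P0.a=0 P0.b=0 P1.a=0
P0.a=0 P0.b=0 P1.a=1
P0.a=0 P0.b=1 P1.a=0
P0.a=0 P0.b=1 P1.a=1
P0.a=0 P0.b=2 P1.a=0
P0.a=0 P0.b=2 P1.a=1
P0.a=1 P0.b=1 P1.a=0
P0.a=1 P0.b=1 P1.a=1
P0.a=1 P0.b=2 P1.a=0
P0.a=1 P0.b=2 P1.a=1

outcome vector order: (P0.a,P0.b,P1.a)
|TSO outcomes| = 10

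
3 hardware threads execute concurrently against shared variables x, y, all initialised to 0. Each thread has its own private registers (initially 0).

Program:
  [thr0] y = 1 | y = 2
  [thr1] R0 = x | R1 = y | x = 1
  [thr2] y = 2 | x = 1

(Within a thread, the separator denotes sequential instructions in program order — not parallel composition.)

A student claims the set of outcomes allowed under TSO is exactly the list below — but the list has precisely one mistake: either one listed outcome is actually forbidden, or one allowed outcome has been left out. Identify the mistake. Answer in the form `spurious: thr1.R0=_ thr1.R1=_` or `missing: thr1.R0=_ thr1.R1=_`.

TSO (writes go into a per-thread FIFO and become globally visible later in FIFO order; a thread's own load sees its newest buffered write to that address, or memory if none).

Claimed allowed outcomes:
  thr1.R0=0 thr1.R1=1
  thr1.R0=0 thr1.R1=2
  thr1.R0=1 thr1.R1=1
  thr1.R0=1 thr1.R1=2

missing: thr1.R0=0 thr1.R1=0

outcome vector order: (thr1.R0,thr1.R1)
TSO (5): 00, 01, 02, 11, 12
TSO∖claimed = {00}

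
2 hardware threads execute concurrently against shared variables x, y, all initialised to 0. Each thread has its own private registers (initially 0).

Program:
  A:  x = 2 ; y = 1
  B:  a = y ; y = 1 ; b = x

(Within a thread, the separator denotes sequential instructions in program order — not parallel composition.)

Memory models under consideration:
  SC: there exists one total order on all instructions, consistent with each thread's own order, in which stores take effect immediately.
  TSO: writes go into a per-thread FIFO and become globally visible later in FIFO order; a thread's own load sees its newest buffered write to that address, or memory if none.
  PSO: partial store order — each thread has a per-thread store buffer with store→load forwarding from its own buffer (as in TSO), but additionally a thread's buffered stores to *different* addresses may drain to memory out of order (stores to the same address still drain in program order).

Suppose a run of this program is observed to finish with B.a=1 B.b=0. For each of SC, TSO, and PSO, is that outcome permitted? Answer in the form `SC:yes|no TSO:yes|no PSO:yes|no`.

outcome vector order: (B.a,B.b)
[SC] allowed = {00 02 12}
[TSO] allowed = {00 02 12}
[PSO] allowed = {00 02 10 12}
target 10 ∈ {PSO}

SC:no TSO:no PSO:yes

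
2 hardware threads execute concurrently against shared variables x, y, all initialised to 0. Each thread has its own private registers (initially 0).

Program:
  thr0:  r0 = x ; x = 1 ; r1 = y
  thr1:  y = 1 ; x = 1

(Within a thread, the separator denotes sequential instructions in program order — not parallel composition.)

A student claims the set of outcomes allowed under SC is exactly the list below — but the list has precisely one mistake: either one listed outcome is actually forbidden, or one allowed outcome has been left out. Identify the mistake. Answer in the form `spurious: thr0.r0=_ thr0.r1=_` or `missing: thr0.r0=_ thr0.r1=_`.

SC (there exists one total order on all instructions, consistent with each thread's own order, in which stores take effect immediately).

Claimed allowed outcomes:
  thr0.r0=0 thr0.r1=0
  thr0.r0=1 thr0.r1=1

outcome vector order: (thr0.r0,thr0.r1)
SC (3): 0/0; 0/1; 1/1
SC∖claimed = {0/1}

missing: thr0.r0=0 thr0.r1=1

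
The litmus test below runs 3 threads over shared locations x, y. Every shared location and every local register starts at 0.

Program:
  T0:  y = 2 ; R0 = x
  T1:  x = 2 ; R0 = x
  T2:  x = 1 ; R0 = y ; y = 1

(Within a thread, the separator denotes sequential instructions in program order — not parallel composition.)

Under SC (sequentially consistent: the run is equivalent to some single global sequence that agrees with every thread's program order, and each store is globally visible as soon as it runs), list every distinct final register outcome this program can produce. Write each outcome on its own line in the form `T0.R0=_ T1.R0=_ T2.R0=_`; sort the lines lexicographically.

outcome vector order: (T0.R0,T1.R0,T2.R0)
|SC outcomes| = 9

T0.R0=0 T1.R0=1 T2.R0=2
T0.R0=0 T1.R0=2 T2.R0=2
T0.R0=1 T1.R0=1 T2.R0=0
T0.R0=1 T1.R0=1 T2.R0=2
T0.R0=1 T1.R0=2 T2.R0=0
T0.R0=1 T1.R0=2 T2.R0=2
T0.R0=2 T1.R0=1 T2.R0=2
T0.R0=2 T1.R0=2 T2.R0=0
T0.R0=2 T1.R0=2 T2.R0=2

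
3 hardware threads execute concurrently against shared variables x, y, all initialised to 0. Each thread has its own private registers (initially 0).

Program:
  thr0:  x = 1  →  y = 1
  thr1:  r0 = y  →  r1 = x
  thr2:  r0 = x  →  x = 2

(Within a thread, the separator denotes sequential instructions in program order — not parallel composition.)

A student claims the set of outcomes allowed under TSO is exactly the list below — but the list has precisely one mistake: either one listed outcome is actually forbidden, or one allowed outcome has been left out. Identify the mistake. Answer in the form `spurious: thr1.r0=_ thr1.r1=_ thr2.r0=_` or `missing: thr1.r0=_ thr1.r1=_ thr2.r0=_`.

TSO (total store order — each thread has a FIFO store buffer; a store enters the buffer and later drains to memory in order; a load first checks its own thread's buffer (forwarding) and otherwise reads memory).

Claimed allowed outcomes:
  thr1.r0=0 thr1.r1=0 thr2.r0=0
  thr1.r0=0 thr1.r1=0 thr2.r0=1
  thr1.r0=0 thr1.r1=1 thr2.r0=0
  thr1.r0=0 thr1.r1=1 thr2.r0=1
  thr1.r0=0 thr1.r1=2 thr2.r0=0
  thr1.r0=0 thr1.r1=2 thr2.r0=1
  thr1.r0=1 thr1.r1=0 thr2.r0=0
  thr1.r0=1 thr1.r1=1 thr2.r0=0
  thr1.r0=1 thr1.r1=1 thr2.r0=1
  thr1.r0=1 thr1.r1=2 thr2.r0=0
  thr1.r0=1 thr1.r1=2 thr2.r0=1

outcome vector order: (thr1.r0,thr1.r1,thr2.r0)
TSO (10): <0 0 0> <0 0 1> <0 1 0> <0 1 1> <0 2 0> <0 2 1> <1 1 0> <1 1 1> <1 2 0> <1 2 1>
claimed∖TSO = {<1 0 0>}

spurious: thr1.r0=1 thr1.r1=0 thr2.r0=0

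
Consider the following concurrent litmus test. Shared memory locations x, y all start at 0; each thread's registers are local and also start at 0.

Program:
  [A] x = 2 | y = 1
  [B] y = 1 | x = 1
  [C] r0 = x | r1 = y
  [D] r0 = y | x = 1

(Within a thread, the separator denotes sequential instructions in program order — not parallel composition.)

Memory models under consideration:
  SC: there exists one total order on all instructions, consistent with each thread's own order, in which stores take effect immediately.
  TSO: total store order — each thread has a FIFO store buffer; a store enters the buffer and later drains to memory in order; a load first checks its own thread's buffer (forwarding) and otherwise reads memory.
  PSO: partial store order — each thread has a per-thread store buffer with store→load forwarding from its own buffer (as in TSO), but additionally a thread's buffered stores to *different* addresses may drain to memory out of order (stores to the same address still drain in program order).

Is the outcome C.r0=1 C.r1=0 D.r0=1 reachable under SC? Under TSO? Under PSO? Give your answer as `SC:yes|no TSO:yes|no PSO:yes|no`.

outcome vector order: (C.r0,C.r1,D.r0)
under SC → (0,0,0); (0,0,1); (0,1,0); (0,1,1); (1,0,0); (1,1,0); (1,1,1); (2,0,0); (2,0,1); (2,1,0); (2,1,1)
under TSO → (0,0,0); (0,0,1); (0,1,0); (0,1,1); (1,0,0); (1,1,0); (1,1,1); (2,0,0); (2,0,1); (2,1,0); (2,1,1)
under PSO → (0,0,0); (0,0,1); (0,1,0); (0,1,1); (1,0,0); (1,0,1); (1,1,0); (1,1,1); (2,0,0); (2,0,1); (2,1,0); (2,1,1)
target (1,0,1) ∈ {PSO}

SC:no TSO:no PSO:yes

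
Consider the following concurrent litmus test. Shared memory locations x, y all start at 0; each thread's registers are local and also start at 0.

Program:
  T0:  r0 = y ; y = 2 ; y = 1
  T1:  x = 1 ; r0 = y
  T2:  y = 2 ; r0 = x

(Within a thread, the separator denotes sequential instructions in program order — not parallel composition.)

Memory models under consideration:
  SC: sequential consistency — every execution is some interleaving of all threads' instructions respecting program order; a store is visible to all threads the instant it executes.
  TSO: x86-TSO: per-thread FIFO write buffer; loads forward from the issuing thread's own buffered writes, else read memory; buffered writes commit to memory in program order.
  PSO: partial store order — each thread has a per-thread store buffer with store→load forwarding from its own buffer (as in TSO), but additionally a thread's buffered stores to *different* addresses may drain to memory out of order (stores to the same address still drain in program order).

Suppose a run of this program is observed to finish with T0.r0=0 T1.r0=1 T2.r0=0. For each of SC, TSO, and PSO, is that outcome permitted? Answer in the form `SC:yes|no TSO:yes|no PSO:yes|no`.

SC:yes TSO:yes PSO:yes

outcome vector order: (T0.r0,T1.r0,T2.r0)
[SC] allowed = {(0,0,1) (0,1,0) (0,1,1) (0,2,0) (0,2,1) (2,0,1) (2,1,0) (2,1,1) (2,2,0) (2,2,1)}
[TSO] allowed = {(0,0,0) (0,0,1) (0,1,0) (0,1,1) (0,2,0) (0,2,1) (2,0,0) (2,0,1) (2,1,0) (2,1,1) (2,2,0) (2,2,1)}
[PSO] allowed = {(0,0,0) (0,0,1) (0,1,0) (0,1,1) (0,2,0) (0,2,1) (2,0,0) (2,0,1) (2,1,0) (2,1,1) (2,2,0) (2,2,1)}
target (0,1,0) ∈ {SC,TSO,PSO}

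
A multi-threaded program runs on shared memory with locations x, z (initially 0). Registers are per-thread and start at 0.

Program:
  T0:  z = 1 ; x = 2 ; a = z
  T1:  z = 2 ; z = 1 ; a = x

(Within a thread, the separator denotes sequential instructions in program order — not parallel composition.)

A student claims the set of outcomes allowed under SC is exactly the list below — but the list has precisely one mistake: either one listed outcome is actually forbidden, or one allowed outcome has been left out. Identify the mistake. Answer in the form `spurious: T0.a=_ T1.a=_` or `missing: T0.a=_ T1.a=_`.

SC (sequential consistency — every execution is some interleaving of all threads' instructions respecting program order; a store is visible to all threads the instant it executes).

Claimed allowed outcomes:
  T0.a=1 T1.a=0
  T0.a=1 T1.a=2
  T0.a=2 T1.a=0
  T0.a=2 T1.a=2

outcome vector order: (T0.a,T1.a)
under SC → 10, 12, 22
claimed∖SC = {20}

spurious: T0.a=2 T1.a=0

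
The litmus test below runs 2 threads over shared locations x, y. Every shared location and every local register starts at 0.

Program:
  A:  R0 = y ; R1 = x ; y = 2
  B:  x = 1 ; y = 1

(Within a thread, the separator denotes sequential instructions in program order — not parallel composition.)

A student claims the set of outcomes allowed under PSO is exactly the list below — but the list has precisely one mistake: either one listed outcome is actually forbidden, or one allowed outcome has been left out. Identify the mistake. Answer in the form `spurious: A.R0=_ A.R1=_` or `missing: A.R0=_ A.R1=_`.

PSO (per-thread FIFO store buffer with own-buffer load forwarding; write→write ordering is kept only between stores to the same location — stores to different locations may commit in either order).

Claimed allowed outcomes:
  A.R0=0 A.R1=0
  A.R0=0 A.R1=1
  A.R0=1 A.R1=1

missing: A.R0=1 A.R1=0

outcome vector order: (A.R0,A.R1)
under PSO → 00; 01; 10; 11
PSO∖claimed = {10}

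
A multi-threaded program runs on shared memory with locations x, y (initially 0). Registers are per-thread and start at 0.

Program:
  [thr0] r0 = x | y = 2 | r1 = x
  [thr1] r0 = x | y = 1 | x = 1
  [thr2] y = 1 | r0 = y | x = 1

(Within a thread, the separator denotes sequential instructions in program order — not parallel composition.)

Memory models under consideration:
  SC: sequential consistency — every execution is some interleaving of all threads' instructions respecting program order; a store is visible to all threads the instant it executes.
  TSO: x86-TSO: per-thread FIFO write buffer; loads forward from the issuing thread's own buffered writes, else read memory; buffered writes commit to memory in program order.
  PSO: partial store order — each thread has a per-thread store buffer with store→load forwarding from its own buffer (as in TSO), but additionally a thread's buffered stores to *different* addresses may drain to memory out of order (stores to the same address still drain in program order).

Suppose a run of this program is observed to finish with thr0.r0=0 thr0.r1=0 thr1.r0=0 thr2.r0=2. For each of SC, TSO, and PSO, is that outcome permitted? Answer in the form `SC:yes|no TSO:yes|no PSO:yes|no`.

SC:yes TSO:yes PSO:yes

outcome vector order: (thr0.r0,thr0.r1,thr1.r0,thr2.r0)
SC (11): 0/0/0/1; 0/0/0/2; 0/0/1/1; 0/0/1/2; 0/1/0/1; 0/1/0/2; 0/1/1/1; 0/1/1/2; 1/1/0/1; 1/1/0/2; 1/1/1/1
TSO (11): 0/0/0/1; 0/0/0/2; 0/0/1/1; 0/0/1/2; 0/1/0/1; 0/1/0/2; 0/1/1/1; 0/1/1/2; 1/1/0/1; 1/1/0/2; 1/1/1/1
PSO (11): 0/0/0/1; 0/0/0/2; 0/0/1/1; 0/0/1/2; 0/1/0/1; 0/1/0/2; 0/1/1/1; 0/1/1/2; 1/1/0/1; 1/1/0/2; 1/1/1/1
target 0/0/0/2 ∈ {SC,TSO,PSO}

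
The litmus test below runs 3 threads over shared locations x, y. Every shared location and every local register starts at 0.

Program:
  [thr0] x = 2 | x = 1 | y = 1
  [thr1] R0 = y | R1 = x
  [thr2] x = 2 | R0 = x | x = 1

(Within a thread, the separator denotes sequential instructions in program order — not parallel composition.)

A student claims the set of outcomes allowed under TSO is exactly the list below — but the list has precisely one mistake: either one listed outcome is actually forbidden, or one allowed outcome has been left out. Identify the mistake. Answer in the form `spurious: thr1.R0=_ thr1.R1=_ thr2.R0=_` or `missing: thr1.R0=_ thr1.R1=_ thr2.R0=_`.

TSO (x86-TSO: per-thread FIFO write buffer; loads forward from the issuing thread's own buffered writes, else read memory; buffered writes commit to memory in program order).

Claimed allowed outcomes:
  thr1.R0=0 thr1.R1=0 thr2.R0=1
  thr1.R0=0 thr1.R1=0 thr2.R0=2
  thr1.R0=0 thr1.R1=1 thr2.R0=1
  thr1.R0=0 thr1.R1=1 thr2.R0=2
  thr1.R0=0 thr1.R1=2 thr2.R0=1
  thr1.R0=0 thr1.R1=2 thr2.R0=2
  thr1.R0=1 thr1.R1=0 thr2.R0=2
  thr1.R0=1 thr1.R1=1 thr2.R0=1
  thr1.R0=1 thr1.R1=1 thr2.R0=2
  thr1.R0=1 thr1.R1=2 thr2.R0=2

outcome vector order: (thr1.R0,thr1.R1,thr2.R0)
[TSO] allowed = {0/0/1 0/0/2 0/1/1 0/1/2 0/2/1 0/2/2 1/1/1 1/1/2 1/2/2}
claimed∖TSO = {1/0/2}

spurious: thr1.R0=1 thr1.R1=0 thr2.R0=2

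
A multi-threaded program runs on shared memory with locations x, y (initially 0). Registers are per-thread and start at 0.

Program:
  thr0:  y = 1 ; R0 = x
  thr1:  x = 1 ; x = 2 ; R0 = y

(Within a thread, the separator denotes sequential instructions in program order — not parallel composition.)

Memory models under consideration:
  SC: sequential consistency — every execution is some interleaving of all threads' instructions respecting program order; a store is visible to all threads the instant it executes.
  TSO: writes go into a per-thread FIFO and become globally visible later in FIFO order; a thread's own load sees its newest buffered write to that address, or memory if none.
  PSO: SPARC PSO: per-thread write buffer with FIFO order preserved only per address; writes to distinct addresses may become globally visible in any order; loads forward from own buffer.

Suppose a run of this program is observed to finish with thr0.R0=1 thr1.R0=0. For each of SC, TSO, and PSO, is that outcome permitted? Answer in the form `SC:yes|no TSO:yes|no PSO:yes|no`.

SC:no TSO:yes PSO:yes

outcome vector order: (thr0.R0,thr1.R0)
SC (4): 01; 11; 20; 21
TSO (6): 00; 01; 10; 11; 20; 21
PSO (6): 00; 01; 10; 11; 20; 21
target 10 ∈ {TSO,PSO}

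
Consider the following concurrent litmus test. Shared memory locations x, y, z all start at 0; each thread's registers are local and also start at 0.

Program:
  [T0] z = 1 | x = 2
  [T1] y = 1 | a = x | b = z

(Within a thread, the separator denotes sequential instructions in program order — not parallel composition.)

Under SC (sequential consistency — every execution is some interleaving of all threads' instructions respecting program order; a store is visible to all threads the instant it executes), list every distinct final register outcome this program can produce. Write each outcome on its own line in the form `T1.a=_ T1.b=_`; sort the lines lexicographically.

outcome vector order: (T1.a,T1.b)
|SC outcomes| = 3

T1.a=0 T1.b=0
T1.a=0 T1.b=1
T1.a=2 T1.b=1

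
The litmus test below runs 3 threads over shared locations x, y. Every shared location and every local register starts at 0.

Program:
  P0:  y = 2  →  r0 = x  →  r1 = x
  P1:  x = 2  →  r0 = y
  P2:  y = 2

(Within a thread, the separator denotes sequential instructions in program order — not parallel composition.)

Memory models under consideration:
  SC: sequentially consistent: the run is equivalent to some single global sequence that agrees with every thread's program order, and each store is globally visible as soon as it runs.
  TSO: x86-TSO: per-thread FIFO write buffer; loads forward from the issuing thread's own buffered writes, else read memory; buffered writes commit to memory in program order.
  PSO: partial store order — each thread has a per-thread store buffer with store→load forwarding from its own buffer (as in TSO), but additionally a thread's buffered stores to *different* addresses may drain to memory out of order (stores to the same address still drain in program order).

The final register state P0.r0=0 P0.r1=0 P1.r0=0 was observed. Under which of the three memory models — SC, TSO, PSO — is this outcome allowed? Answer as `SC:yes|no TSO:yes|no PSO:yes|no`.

SC:no TSO:yes PSO:yes

outcome vector order: (P0.r0,P0.r1,P1.r0)
[SC] allowed = {<0 0 2>, <0 2 2>, <2 2 0>, <2 2 2>}
[TSO] allowed = {<0 0 0>, <0 0 2>, <0 2 0>, <0 2 2>, <2 2 0>, <2 2 2>}
[PSO] allowed = {<0 0 0>, <0 0 2>, <0 2 0>, <0 2 2>, <2 2 0>, <2 2 2>}
target <0 0 0> ∈ {TSO,PSO}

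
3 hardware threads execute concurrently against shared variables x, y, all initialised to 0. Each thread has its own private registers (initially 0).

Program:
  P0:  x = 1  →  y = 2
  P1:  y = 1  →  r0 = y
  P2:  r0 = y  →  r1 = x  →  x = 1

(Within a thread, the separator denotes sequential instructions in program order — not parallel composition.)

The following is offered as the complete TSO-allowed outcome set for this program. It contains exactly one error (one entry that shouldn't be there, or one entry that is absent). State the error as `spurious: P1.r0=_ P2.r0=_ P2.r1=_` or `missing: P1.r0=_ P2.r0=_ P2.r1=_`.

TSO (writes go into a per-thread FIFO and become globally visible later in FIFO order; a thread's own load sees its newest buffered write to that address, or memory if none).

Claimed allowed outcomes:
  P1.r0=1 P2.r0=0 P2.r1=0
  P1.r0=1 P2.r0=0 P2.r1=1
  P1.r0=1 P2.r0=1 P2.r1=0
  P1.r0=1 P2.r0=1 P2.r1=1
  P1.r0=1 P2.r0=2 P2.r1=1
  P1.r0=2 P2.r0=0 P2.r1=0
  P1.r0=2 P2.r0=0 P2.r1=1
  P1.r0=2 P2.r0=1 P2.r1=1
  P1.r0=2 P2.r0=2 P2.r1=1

outcome vector order: (P1.r0,P2.r0,P2.r1)
[TSO] allowed = {<1 0 0>; <1 0 1>; <1 1 0>; <1 1 1>; <1 2 1>; <2 0 0>; <2 0 1>; <2 1 0>; <2 1 1>; <2 2 1>}
TSO∖claimed = {<2 1 0>}

missing: P1.r0=2 P2.r0=1 P2.r1=0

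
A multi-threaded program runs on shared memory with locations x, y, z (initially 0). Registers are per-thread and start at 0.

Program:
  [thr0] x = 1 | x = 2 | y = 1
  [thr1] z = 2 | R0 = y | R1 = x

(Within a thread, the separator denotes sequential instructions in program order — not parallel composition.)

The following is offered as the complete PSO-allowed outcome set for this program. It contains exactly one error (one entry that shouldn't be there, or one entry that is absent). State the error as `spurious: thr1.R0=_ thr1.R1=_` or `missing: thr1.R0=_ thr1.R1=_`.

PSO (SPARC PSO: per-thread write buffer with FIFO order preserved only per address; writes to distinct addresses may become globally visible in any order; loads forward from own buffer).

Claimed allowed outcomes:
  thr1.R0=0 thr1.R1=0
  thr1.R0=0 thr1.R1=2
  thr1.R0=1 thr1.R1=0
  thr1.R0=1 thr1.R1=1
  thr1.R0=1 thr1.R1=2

missing: thr1.R0=0 thr1.R1=1

outcome vector order: (thr1.R0,thr1.R1)
[PSO] allowed = {00; 01; 02; 10; 11; 12}
PSO∖claimed = {01}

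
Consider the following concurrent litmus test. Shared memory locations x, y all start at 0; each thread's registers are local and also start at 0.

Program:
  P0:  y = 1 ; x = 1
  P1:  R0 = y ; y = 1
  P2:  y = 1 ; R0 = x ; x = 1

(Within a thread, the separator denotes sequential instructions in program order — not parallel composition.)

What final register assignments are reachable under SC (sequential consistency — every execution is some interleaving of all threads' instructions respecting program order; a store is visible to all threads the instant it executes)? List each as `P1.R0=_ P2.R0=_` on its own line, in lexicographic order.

P1.R0=0 P2.R0=0
P1.R0=0 P2.R0=1
P1.R0=1 P2.R0=0
P1.R0=1 P2.R0=1

outcome vector order: (P1.R0,P2.R0)
|SC outcomes| = 4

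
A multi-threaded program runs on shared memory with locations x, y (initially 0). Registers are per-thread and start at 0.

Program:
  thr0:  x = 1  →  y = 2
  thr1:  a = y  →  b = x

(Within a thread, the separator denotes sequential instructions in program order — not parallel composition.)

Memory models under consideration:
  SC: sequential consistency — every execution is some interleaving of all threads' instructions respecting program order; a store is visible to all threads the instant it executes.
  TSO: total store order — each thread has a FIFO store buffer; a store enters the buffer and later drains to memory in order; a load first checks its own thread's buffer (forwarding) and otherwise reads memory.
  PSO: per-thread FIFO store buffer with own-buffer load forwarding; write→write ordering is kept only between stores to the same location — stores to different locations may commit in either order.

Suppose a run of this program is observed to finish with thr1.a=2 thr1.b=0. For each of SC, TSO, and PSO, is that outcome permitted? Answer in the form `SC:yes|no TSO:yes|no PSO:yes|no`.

SC:no TSO:no PSO:yes

outcome vector order: (thr1.a,thr1.b)
SC: 3 outcomes — {0/0; 0/1; 2/1}
TSO: 3 outcomes — {0/0; 0/1; 2/1}
PSO: 4 outcomes — {0/0; 0/1; 2/0; 2/1}
target 2/0 ∈ {PSO}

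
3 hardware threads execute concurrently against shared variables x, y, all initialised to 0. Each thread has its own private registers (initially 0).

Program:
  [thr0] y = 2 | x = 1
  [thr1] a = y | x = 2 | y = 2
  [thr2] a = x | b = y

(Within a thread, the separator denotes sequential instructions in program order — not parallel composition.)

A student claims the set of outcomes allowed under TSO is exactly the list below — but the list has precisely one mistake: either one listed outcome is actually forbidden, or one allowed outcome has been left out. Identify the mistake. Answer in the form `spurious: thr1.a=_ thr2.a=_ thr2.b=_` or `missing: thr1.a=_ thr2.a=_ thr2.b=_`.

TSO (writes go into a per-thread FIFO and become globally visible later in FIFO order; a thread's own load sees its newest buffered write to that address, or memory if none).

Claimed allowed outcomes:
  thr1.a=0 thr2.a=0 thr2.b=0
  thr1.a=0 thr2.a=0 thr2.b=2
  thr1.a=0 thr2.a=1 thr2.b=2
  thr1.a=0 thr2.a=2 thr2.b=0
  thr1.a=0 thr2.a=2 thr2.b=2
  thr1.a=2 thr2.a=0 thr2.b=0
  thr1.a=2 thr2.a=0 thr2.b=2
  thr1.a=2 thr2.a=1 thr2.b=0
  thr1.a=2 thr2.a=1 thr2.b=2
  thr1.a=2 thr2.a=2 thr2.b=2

outcome vector order: (thr1.a,thr2.a,thr2.b)
TSO: 9 outcomes — {000, 002, 012, 020, 022, 200, 202, 212, 222}
claimed∖TSO = {210}

spurious: thr1.a=2 thr2.a=1 thr2.b=0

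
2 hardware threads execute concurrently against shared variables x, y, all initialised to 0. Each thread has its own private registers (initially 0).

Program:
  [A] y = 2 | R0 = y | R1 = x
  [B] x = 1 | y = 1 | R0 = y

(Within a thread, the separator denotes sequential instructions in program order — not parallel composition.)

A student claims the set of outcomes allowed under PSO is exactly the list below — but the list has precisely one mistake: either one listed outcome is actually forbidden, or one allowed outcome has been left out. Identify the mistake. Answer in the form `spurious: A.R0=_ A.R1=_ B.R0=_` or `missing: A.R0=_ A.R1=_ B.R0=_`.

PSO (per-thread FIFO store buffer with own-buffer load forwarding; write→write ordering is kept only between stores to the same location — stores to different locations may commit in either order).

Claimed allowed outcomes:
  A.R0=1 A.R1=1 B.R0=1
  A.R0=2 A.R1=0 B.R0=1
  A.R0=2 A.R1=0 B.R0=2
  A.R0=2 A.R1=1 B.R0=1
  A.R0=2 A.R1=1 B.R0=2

missing: A.R0=1 A.R1=0 B.R0=1

outcome vector order: (A.R0,A.R1,B.R0)
PSO (6): 101 111 201 202 211 212
PSO∖claimed = {101}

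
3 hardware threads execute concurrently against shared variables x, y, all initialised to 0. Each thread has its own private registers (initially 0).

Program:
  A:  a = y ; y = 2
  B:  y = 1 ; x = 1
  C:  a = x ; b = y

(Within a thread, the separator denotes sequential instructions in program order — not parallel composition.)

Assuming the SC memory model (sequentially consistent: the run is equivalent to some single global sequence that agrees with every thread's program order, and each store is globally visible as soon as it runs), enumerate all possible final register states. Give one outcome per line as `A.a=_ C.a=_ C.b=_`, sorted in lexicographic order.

A.a=0 C.a=0 C.b=0
A.a=0 C.a=0 C.b=1
A.a=0 C.a=0 C.b=2
A.a=0 C.a=1 C.b=1
A.a=0 C.a=1 C.b=2
A.a=1 C.a=0 C.b=0
A.a=1 C.a=0 C.b=1
A.a=1 C.a=0 C.b=2
A.a=1 C.a=1 C.b=1
A.a=1 C.a=1 C.b=2

outcome vector order: (A.a,C.a,C.b)
|SC outcomes| = 10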